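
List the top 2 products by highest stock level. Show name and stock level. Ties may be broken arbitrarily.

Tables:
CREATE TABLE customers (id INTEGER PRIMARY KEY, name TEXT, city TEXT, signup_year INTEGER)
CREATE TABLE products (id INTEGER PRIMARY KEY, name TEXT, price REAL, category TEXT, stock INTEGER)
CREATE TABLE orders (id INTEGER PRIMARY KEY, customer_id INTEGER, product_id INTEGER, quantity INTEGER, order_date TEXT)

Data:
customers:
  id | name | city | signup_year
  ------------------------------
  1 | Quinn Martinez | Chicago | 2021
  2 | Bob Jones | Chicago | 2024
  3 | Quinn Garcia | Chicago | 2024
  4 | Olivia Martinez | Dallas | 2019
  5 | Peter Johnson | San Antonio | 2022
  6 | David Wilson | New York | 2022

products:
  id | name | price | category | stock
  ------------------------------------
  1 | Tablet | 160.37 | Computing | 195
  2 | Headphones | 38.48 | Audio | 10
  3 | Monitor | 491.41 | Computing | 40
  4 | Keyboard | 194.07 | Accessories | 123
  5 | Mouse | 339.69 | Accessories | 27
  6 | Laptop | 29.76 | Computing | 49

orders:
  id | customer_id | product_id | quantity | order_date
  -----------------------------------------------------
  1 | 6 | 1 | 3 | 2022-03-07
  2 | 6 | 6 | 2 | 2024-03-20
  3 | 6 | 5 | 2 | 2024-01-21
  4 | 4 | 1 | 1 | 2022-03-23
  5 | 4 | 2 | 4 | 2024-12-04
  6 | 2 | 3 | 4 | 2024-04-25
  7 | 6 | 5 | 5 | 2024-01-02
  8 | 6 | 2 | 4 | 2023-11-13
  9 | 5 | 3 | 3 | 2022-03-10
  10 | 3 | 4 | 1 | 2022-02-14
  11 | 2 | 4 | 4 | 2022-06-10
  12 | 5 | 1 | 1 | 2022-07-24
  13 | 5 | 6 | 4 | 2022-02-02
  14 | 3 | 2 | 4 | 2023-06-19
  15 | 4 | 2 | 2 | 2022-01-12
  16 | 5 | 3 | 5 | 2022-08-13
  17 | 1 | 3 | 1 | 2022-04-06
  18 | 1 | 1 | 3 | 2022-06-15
SELECT name, stock FROM products ORDER BY stock DESC LIMIT 2

Execution result:
name | stock
Tablet | 195
Keyboard | 123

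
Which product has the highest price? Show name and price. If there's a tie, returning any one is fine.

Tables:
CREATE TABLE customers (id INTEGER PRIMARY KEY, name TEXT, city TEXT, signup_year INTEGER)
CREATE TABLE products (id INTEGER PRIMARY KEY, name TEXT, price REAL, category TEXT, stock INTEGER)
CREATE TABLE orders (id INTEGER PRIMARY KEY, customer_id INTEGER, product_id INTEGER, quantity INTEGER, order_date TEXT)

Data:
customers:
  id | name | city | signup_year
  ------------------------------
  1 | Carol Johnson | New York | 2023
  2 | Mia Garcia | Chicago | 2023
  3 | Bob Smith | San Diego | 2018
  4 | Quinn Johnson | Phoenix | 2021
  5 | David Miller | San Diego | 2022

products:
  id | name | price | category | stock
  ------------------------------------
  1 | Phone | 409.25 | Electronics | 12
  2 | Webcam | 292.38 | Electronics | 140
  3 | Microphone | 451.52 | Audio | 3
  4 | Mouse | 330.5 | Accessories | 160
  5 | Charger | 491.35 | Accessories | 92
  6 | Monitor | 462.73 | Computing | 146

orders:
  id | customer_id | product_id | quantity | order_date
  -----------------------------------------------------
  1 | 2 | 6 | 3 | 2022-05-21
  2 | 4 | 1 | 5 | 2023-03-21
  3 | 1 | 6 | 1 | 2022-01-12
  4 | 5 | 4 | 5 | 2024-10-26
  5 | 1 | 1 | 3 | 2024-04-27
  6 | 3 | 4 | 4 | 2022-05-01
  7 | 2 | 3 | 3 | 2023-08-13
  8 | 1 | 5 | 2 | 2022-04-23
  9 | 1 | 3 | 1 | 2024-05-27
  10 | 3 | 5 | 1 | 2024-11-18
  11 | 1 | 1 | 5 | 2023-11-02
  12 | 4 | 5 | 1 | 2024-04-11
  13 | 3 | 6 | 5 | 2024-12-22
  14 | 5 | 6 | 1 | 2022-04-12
SELECT name, price FROM products ORDER BY price DESC LIMIT 1

Execution result:
name | price
Charger | 491.35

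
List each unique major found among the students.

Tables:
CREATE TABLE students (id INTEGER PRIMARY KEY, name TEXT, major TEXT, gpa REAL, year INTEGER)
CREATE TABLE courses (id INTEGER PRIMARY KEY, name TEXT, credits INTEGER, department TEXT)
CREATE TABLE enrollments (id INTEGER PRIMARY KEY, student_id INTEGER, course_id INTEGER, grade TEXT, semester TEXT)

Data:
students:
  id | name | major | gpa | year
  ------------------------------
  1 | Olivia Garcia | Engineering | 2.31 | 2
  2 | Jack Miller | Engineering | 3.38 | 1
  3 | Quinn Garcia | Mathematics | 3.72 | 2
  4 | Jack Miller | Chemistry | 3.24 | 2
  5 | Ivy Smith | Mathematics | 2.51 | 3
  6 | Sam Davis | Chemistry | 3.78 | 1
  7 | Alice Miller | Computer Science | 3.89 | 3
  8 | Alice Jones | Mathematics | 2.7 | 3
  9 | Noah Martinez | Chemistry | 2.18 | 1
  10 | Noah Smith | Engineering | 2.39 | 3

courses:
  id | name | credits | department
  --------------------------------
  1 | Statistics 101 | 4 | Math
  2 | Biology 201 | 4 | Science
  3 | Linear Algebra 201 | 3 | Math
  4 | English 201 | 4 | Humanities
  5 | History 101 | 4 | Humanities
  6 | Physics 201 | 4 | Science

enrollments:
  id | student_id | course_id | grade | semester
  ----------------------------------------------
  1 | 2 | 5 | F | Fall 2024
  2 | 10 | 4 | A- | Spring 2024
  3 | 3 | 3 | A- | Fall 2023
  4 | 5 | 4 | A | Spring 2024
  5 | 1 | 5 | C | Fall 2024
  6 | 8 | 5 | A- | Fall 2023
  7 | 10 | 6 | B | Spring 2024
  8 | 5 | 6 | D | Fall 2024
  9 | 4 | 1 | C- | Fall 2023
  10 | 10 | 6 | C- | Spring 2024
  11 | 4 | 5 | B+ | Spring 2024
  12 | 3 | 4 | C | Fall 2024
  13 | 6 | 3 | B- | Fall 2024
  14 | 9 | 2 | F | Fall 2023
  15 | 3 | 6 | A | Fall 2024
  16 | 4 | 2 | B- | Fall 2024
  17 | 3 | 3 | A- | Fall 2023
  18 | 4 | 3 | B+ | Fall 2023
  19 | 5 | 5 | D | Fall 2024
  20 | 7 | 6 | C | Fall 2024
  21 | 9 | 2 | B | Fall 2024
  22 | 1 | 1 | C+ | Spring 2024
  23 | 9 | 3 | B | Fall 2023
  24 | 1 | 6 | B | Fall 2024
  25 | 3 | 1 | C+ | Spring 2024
SELECT DISTINCT major FROM students

Execution result:
major
Engineering
Mathematics
Chemistry
Computer Science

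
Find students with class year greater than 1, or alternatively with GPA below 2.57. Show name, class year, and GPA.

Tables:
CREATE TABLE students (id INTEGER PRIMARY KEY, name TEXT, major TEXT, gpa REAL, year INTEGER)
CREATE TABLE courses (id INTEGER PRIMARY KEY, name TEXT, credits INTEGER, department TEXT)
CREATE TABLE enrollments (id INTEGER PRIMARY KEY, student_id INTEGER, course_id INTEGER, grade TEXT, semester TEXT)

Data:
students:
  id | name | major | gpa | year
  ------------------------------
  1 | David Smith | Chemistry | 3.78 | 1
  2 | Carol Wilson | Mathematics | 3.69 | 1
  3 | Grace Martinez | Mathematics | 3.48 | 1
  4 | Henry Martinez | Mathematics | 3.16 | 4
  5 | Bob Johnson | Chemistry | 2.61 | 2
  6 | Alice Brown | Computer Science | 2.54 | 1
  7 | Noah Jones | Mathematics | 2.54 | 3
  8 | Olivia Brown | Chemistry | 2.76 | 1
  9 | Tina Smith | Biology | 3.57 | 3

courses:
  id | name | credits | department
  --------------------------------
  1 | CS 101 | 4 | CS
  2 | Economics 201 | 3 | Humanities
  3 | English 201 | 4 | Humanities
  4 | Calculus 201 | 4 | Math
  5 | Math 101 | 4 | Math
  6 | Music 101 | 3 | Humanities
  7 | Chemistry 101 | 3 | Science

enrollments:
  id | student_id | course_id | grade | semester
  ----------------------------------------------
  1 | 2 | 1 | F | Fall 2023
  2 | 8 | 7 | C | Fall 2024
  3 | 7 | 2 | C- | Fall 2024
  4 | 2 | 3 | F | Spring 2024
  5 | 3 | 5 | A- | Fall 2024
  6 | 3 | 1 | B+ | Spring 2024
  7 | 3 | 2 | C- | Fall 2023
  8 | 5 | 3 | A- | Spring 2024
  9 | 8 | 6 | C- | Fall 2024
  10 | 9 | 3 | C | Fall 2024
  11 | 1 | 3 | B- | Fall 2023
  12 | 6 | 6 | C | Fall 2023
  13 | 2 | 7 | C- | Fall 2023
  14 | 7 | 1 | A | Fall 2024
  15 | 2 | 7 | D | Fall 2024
SELECT name, year, gpa FROM students WHERE year > 1 OR gpa < 2.57

Execution result:
name | year | gpa
Henry Martinez | 4 | 3.16
Bob Johnson | 2 | 2.61
Alice Brown | 1 | 2.54
Noah Jones | 3 | 2.54
Tina Smith | 3 | 3.57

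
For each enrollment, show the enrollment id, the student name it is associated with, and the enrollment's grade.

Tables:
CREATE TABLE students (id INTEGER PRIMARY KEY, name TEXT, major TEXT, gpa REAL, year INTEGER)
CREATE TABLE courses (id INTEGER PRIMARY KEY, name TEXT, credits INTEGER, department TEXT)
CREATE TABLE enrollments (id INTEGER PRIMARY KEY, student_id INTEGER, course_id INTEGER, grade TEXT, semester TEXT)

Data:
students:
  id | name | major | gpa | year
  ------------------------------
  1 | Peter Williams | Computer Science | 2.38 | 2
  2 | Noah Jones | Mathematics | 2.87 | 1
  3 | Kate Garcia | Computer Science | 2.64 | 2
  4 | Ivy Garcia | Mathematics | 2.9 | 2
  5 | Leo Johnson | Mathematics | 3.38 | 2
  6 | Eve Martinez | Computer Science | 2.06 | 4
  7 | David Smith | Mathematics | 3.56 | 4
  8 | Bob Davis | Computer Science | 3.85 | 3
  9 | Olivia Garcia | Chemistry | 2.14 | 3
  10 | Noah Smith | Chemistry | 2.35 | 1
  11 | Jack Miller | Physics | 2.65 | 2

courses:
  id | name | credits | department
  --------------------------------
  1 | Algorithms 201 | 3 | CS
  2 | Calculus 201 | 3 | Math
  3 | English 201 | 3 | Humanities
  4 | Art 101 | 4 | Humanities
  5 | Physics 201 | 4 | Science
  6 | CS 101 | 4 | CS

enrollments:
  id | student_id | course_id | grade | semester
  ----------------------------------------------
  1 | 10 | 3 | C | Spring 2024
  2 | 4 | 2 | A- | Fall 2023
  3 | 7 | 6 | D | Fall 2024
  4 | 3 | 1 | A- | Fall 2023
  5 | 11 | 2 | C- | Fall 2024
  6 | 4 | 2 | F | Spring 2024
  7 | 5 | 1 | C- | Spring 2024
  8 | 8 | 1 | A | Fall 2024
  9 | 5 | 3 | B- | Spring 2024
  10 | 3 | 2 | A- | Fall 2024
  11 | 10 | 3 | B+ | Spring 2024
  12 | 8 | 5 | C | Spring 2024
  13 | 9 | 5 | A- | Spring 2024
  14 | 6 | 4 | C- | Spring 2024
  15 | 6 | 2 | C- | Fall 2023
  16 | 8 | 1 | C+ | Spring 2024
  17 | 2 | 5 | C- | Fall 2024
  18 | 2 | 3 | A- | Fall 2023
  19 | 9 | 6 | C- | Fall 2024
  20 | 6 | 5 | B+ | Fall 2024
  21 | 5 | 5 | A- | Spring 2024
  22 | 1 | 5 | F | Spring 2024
SELECT c.id, p.name AS student, c.grade FROM enrollments c JOIN students p ON c.student_id = p.id

Execution result:
id | student | grade
1 | Noah Smith | C
2 | Ivy Garcia | A-
3 | David Smith | D
4 | Kate Garcia | A-
5 | Jack Miller | C-
6 | Ivy Garcia | F
7 | Leo Johnson | C-
8 | Bob Davis | A
9 | Leo Johnson | B-
10 | Kate Garcia | A-
11 | Noah Smith | B+
12 | Bob Davis | C
13 | Olivia Garcia | A-
14 | Eve Martinez | C-
15 | Eve Martinez | C-
16 | Bob Davis | C+
17 | Noah Jones | C-
18 | Noah Jones | A-
19 | Olivia Garcia | C-
20 | Eve Martinez | B+
21 | Leo Johnson | A-
22 | Peter Williams | F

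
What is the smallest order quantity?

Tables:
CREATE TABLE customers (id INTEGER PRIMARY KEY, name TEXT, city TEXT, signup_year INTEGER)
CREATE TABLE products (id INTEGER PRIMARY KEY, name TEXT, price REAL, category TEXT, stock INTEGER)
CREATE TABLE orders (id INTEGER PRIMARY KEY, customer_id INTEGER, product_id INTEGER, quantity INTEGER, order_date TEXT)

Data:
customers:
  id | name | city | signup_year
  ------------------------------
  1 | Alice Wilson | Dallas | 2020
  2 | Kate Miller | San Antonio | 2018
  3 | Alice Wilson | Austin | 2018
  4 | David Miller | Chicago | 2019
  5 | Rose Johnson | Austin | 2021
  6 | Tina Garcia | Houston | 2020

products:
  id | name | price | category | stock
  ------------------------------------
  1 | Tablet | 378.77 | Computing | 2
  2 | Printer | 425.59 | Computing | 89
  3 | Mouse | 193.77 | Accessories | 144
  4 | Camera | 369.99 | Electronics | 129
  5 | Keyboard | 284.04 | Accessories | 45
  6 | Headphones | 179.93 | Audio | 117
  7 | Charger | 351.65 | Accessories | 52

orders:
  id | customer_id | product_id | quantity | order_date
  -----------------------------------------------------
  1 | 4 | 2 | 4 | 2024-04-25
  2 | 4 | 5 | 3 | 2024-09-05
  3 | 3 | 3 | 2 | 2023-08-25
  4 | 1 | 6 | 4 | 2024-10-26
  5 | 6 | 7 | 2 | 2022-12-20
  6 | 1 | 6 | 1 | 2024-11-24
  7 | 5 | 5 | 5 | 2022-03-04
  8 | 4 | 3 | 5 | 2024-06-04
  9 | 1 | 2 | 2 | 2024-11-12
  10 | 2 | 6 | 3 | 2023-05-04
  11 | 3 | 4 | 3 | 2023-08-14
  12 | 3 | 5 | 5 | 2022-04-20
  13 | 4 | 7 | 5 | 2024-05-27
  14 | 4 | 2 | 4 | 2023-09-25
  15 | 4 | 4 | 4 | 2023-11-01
SELECT MIN(quantity) FROM orders

Execution result:
1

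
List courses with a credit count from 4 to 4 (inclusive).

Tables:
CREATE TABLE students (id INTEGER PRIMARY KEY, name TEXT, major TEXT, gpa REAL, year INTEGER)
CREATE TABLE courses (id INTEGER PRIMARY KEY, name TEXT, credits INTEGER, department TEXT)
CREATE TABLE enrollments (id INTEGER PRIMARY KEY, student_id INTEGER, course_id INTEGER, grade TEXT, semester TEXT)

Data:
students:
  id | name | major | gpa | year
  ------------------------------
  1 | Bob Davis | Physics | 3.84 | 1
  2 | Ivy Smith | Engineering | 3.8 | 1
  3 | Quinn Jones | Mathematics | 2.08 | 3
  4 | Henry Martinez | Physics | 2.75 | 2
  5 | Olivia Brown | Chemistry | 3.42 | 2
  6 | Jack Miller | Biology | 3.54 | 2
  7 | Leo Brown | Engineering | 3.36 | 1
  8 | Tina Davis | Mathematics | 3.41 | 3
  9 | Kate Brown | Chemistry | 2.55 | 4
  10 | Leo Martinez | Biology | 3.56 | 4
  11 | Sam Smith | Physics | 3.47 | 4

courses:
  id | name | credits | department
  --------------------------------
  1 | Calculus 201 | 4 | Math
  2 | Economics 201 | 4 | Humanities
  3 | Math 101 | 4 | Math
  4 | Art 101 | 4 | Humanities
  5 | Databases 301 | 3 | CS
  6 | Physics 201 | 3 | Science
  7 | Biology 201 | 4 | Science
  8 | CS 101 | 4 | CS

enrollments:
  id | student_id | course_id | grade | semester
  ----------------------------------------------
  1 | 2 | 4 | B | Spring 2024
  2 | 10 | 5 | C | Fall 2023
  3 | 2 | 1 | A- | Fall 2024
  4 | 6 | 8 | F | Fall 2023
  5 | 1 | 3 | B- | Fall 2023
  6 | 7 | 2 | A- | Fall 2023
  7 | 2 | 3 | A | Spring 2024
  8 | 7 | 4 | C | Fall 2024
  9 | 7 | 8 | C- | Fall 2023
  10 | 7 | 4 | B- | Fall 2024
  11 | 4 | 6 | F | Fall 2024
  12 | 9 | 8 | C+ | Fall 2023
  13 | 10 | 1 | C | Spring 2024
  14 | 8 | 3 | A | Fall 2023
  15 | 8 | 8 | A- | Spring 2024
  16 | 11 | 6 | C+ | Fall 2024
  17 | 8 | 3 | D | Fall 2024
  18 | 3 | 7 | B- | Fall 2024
SELECT name, credits FROM courses WHERE credits BETWEEN 4 AND 4

Execution result:
name | credits
Calculus 201 | 4
Economics 201 | 4
Math 101 | 4
Art 101 | 4
Biology 201 | 4
CS 101 | 4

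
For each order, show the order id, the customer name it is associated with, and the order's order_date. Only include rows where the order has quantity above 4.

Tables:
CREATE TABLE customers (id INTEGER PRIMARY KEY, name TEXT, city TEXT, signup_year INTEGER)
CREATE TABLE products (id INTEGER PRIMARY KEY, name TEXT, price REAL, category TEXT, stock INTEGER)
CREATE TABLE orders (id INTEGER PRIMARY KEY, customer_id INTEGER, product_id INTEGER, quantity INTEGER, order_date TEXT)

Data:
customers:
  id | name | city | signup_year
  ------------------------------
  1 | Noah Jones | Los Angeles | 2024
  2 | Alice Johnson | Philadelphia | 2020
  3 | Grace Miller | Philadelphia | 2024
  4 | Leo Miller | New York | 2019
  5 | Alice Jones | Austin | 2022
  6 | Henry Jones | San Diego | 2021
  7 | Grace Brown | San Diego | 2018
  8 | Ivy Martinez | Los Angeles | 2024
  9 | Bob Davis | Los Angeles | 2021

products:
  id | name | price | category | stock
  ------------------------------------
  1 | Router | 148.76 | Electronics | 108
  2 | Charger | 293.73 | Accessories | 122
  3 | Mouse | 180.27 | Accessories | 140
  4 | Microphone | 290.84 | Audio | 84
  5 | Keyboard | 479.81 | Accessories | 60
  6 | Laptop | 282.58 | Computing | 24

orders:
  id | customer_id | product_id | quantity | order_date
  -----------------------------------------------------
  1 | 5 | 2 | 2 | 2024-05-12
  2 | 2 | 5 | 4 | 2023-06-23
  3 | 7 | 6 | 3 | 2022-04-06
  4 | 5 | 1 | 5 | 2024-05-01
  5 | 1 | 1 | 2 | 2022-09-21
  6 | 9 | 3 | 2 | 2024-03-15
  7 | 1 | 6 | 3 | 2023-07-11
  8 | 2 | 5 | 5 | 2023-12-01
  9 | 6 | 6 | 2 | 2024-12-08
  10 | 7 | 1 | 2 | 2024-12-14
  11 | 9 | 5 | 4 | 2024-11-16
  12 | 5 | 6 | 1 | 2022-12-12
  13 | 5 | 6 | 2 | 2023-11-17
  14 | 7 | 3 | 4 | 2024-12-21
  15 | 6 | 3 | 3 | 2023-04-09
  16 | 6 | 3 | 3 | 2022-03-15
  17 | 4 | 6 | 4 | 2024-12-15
SELECT c.id, p.name AS customer, c.order_date FROM orders c JOIN customers p ON c.customer_id = p.id WHERE c.quantity > 4

Execution result:
id | customer | order_date
4 | Alice Jones | 2024-05-01
8 | Alice Johnson | 2023-12-01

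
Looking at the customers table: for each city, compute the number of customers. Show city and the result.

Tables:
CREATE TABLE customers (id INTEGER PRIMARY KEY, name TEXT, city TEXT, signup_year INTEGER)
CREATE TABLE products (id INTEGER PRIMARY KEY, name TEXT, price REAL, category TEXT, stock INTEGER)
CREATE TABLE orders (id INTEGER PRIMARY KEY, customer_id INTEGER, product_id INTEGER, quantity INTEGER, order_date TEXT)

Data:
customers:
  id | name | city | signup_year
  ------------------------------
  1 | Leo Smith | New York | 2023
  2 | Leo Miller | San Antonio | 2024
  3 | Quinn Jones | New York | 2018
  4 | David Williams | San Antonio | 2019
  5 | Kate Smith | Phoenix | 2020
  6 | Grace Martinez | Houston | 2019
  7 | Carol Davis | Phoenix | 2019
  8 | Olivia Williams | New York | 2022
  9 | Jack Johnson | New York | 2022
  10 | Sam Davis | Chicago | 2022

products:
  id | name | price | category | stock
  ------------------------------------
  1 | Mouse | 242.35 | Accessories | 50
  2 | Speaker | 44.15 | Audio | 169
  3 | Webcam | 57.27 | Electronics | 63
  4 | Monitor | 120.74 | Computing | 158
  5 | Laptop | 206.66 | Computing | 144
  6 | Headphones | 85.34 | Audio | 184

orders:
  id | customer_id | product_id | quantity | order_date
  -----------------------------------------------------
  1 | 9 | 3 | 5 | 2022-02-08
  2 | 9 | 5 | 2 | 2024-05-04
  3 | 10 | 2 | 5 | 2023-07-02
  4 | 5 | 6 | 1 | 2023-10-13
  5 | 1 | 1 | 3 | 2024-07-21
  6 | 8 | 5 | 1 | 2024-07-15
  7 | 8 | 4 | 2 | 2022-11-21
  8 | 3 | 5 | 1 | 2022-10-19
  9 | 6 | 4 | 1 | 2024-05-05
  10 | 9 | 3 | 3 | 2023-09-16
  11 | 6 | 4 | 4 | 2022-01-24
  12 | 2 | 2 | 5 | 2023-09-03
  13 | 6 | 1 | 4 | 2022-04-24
SELECT city, COUNT(*) AS n FROM customers GROUP BY city

Execution result:
city | n
Chicago | 1
Houston | 1
New York | 4
Phoenix | 2
San Antonio | 2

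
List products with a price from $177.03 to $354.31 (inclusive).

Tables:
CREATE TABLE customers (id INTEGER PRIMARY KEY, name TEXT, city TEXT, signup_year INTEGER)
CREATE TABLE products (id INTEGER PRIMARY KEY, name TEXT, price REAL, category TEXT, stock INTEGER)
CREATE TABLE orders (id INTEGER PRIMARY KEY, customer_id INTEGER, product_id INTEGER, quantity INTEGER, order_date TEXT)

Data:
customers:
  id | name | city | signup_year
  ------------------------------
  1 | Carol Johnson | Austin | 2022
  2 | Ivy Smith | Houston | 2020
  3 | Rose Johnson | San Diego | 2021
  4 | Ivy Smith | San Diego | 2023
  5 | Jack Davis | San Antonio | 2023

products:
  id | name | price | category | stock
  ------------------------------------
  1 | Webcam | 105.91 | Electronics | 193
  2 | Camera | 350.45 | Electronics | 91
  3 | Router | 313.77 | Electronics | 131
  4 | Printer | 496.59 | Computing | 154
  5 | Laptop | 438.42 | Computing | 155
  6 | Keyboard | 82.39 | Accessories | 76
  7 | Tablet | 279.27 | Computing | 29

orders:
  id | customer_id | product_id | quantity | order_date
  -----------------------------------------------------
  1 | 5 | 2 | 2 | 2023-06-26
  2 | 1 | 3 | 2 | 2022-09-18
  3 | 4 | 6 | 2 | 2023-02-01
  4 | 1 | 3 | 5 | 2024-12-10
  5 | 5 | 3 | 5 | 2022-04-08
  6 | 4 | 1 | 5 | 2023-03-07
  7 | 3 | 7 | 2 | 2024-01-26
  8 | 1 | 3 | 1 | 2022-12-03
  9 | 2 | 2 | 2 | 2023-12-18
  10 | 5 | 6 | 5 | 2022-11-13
SELECT name, price FROM products WHERE price BETWEEN 177.03 AND 354.31

Execution result:
name | price
Camera | 350.45
Router | 313.77
Tablet | 279.27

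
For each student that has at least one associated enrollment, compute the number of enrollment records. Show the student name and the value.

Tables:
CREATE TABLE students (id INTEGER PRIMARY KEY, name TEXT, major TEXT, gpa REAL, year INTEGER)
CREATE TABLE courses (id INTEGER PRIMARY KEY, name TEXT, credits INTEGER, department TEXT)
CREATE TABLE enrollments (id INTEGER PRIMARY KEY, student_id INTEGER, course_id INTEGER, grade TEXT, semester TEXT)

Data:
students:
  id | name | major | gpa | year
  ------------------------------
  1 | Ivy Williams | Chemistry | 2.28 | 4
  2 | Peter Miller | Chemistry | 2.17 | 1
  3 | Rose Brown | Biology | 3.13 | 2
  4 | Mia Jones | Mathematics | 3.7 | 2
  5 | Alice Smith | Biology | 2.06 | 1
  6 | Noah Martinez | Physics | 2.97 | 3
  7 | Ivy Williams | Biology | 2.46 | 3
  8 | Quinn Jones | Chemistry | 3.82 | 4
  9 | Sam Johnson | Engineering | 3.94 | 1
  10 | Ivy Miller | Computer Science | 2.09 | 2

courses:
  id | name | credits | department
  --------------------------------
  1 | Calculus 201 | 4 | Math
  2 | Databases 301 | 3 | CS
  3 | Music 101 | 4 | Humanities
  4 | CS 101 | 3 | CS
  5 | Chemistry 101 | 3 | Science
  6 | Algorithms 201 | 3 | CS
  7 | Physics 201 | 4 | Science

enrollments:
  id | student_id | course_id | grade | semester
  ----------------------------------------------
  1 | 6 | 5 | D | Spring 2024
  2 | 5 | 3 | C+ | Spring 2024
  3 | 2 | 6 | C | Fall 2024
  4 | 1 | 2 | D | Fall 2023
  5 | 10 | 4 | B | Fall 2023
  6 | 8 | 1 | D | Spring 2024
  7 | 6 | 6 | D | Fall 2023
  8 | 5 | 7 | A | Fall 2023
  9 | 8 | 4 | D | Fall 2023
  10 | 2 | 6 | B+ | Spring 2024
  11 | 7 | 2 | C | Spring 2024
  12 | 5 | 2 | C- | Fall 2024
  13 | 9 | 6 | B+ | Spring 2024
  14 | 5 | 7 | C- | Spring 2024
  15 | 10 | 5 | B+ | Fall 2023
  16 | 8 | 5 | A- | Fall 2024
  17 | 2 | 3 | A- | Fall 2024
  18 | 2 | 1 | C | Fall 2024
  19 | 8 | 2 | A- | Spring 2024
SELECT p.name, COUNT(*) AS n FROM enrollments c JOIN students p ON c.student_id = p.id GROUP BY p.id, p.name

Execution result:
name | n
Ivy Williams | 1
Peter Miller | 4
Alice Smith | 4
Noah Martinez | 2
Ivy Williams | 1
Quinn Jones | 4
Sam Johnson | 1
Ivy Miller | 2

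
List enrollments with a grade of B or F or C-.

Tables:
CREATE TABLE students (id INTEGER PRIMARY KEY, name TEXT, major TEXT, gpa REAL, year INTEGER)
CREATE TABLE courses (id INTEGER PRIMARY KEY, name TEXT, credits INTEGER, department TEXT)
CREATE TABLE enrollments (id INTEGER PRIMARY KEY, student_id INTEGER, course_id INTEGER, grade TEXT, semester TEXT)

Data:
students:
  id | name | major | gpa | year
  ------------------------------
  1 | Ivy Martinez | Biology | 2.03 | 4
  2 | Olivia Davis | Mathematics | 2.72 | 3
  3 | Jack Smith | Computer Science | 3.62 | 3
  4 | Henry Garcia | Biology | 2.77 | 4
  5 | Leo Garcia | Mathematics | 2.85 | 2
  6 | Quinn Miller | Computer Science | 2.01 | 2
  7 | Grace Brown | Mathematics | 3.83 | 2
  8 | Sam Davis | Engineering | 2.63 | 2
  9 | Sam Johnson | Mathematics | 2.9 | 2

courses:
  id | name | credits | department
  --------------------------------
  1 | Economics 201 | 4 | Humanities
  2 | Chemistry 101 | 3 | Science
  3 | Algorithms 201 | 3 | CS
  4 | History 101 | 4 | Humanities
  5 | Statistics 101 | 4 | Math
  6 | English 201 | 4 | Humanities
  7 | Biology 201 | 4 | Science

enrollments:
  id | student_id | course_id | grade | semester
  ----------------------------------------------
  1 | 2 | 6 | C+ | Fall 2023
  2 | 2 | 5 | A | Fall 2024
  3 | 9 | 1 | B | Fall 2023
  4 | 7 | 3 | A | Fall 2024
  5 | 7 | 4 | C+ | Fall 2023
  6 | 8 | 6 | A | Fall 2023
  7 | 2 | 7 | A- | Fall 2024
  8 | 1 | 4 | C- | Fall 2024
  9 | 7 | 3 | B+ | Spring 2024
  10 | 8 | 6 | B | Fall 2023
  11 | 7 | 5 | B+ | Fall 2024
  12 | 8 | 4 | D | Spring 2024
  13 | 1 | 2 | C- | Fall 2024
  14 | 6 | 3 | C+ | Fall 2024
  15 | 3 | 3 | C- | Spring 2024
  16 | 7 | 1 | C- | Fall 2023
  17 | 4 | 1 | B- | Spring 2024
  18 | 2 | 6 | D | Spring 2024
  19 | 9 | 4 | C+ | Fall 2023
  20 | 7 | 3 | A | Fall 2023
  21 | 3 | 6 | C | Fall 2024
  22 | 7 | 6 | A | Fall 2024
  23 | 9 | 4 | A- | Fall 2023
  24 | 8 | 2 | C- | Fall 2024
SELECT id, grade FROM enrollments WHERE grade IN ('B', 'F', 'C-')

Execution result:
id | grade
3 | B
8 | C-
10 | B
13 | C-
15 | C-
16 | C-
24 | C-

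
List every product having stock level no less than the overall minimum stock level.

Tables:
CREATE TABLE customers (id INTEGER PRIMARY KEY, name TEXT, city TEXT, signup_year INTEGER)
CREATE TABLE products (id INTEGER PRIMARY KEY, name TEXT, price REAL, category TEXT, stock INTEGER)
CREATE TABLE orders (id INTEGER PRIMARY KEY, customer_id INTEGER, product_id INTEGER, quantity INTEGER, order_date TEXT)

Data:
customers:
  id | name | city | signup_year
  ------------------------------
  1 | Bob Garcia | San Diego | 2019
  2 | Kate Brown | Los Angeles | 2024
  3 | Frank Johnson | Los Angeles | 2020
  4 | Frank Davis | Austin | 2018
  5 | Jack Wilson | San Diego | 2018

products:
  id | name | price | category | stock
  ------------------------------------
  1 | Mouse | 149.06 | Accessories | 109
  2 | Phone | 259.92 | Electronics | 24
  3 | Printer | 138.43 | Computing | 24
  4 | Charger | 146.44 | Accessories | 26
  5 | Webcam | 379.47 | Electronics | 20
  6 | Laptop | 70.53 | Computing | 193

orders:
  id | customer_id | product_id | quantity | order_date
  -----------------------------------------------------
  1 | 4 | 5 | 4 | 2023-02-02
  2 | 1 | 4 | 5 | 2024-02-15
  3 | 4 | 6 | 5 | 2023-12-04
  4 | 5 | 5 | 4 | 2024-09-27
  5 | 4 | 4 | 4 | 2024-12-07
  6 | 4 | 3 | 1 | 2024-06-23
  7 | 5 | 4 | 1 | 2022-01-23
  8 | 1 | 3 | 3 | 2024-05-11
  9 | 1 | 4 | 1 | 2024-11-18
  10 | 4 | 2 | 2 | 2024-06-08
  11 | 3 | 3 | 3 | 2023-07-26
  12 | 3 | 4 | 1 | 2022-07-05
SELECT name, stock FROM products WHERE stock >= (SELECT MIN(stock) FROM products)

Execution result:
name | stock
Mouse | 109
Phone | 24
Printer | 24
Charger | 26
Webcam | 20
Laptop | 193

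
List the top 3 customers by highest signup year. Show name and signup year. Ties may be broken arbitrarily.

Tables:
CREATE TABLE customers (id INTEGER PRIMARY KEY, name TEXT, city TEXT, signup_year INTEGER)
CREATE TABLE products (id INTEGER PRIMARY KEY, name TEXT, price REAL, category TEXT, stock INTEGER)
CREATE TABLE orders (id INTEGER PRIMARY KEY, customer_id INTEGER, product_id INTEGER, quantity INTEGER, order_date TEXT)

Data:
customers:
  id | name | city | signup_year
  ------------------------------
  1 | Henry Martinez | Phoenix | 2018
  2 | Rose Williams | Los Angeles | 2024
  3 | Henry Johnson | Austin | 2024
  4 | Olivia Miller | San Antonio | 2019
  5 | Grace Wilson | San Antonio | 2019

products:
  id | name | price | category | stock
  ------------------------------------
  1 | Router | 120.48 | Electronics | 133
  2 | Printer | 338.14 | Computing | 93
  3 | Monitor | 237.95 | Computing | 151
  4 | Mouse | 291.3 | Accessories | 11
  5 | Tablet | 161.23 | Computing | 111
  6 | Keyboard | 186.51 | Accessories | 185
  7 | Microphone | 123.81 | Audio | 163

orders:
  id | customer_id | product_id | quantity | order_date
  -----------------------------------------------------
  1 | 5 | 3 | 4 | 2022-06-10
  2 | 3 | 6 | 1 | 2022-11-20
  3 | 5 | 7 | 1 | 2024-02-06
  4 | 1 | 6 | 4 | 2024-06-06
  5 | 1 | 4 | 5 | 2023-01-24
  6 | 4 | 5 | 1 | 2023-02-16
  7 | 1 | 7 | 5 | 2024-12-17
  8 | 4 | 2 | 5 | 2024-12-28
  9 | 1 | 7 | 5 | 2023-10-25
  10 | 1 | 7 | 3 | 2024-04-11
SELECT name, signup_year FROM customers ORDER BY signup_year DESC LIMIT 3

Execution result:
name | signup_year
Rose Williams | 2024
Henry Johnson | 2024
Olivia Miller | 2019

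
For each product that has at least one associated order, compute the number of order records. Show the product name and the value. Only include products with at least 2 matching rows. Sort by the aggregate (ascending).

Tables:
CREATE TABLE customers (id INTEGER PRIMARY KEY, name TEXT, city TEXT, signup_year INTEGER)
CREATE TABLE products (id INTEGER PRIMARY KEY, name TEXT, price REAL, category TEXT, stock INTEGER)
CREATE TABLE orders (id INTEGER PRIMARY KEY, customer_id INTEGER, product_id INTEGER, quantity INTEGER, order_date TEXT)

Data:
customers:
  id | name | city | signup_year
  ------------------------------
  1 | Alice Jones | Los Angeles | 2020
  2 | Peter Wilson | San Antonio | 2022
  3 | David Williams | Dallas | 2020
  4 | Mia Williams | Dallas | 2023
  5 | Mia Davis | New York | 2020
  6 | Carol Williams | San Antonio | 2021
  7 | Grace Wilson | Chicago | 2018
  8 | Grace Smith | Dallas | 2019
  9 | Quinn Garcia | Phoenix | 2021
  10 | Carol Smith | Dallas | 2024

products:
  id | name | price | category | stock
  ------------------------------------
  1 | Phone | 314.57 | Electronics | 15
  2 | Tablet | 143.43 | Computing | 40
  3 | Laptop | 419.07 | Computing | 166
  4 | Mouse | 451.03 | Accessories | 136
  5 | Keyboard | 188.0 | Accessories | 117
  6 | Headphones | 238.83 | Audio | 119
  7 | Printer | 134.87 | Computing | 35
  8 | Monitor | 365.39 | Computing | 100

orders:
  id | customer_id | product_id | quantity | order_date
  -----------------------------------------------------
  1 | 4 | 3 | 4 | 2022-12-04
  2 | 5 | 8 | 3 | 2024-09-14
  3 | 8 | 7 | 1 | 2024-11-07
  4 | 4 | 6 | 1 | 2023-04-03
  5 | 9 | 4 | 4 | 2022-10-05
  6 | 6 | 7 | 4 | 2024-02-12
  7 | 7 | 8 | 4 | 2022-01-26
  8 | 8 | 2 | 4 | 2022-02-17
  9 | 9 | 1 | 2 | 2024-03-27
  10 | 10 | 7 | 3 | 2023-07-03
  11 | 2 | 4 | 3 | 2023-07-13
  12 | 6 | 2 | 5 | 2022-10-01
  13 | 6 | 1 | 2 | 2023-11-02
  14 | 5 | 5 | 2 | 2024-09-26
SELECT p.name, COUNT(*) AS n FROM orders c JOIN products p ON c.product_id = p.id GROUP BY p.id, p.name HAVING COUNT(*) >= 2 ORDER BY n ASC

Execution result:
name | n
Phone | 2
Tablet | 2
Mouse | 2
Monitor | 2
Printer | 3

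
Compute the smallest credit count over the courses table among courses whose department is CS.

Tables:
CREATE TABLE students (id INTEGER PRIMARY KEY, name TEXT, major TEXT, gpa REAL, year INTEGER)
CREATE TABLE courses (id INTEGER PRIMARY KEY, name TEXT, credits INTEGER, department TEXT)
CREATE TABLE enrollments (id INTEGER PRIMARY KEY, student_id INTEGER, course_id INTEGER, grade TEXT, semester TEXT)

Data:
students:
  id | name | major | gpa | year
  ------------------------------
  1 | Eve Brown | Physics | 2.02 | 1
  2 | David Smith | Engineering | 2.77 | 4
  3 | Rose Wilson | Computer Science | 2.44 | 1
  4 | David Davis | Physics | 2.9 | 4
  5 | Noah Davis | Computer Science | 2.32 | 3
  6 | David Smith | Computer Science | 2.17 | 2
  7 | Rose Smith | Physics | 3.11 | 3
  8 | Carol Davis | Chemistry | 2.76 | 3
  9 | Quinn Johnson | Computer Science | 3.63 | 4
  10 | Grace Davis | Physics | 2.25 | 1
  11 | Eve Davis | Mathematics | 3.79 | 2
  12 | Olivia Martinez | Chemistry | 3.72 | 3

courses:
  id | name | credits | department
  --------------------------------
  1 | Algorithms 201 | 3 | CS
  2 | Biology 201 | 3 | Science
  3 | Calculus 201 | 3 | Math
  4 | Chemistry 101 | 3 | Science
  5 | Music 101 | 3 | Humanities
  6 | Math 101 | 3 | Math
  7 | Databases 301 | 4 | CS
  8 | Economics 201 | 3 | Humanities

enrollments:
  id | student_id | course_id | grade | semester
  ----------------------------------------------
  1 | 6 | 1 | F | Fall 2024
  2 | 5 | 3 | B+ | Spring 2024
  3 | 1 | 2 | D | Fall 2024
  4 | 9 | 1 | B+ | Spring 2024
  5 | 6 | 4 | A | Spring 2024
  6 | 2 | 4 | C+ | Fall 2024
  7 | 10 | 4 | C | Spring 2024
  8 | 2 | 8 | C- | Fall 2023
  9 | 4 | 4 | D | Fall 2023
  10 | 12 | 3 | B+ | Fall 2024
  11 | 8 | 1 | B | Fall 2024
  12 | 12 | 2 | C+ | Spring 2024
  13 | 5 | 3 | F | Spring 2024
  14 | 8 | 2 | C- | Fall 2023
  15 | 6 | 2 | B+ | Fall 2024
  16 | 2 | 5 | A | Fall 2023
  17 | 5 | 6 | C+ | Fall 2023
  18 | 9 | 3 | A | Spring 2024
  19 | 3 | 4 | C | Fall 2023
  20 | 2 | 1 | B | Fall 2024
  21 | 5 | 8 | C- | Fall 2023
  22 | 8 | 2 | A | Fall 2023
SELECT MIN(credits) FROM courses WHERE department = 'CS'

Execution result:
3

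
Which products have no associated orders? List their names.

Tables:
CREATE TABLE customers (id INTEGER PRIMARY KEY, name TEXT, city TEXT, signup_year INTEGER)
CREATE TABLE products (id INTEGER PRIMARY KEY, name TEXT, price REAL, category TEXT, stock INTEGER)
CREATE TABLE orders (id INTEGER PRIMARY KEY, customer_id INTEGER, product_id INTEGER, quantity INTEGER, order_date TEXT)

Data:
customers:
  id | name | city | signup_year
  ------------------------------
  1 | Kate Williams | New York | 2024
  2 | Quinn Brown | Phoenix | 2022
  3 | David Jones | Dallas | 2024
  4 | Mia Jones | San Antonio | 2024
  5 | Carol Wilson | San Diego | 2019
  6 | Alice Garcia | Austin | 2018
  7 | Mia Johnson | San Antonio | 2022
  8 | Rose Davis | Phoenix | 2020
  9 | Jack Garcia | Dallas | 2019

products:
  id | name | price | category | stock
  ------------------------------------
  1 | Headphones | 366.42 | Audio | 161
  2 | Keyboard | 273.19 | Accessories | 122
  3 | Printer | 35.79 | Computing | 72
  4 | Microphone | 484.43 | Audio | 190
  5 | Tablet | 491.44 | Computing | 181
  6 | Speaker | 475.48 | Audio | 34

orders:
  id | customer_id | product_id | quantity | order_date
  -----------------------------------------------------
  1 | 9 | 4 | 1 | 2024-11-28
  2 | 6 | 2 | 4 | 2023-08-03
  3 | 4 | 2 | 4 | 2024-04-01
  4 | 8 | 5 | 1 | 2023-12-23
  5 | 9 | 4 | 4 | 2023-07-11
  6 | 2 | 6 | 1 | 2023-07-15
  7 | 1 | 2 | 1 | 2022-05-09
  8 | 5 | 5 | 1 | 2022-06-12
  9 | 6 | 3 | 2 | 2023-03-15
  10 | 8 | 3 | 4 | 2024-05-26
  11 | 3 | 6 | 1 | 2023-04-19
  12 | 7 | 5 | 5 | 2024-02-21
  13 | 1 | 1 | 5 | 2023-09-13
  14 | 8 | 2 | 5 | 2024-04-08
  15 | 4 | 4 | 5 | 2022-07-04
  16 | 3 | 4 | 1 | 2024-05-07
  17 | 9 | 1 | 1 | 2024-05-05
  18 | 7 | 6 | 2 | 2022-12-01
SELECT p.name FROM products p LEFT JOIN orders c ON c.product_id = p.id WHERE c.id IS NULL

Execution result:
(no rows)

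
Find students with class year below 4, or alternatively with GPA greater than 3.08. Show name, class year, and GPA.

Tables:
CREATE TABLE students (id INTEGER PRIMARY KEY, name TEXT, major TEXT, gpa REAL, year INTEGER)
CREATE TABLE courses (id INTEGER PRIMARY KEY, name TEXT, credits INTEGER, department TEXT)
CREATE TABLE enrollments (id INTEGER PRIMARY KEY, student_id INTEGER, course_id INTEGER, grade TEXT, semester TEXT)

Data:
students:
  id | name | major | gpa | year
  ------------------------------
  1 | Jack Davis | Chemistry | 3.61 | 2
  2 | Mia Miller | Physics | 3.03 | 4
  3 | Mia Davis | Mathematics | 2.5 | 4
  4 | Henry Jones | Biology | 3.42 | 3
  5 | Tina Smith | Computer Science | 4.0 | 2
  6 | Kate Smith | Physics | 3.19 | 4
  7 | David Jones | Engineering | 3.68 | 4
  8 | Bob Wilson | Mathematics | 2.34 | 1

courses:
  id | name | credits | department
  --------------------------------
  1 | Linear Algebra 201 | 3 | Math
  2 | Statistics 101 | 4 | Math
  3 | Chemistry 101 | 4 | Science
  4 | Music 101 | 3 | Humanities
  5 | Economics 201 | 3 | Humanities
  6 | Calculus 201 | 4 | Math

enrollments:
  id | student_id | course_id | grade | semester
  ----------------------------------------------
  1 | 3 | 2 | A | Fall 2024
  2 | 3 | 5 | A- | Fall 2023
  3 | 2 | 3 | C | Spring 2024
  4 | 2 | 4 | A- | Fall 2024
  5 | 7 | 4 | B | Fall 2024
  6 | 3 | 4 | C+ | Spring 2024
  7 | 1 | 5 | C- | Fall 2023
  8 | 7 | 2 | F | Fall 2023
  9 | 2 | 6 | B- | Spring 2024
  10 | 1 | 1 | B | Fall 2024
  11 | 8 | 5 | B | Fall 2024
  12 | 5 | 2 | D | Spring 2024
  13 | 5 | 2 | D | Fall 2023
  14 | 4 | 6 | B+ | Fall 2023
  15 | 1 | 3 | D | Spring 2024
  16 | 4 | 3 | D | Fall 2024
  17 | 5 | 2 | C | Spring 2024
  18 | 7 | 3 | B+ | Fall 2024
SELECT name, year, gpa FROM students WHERE year < 4 OR gpa > 3.08

Execution result:
name | year | gpa
Jack Davis | 2 | 3.61
Henry Jones | 3 | 3.42
Tina Smith | 2 | 4.00
Kate Smith | 4 | 3.19
David Jones | 4 | 3.68
Bob Wilson | 1 | 2.34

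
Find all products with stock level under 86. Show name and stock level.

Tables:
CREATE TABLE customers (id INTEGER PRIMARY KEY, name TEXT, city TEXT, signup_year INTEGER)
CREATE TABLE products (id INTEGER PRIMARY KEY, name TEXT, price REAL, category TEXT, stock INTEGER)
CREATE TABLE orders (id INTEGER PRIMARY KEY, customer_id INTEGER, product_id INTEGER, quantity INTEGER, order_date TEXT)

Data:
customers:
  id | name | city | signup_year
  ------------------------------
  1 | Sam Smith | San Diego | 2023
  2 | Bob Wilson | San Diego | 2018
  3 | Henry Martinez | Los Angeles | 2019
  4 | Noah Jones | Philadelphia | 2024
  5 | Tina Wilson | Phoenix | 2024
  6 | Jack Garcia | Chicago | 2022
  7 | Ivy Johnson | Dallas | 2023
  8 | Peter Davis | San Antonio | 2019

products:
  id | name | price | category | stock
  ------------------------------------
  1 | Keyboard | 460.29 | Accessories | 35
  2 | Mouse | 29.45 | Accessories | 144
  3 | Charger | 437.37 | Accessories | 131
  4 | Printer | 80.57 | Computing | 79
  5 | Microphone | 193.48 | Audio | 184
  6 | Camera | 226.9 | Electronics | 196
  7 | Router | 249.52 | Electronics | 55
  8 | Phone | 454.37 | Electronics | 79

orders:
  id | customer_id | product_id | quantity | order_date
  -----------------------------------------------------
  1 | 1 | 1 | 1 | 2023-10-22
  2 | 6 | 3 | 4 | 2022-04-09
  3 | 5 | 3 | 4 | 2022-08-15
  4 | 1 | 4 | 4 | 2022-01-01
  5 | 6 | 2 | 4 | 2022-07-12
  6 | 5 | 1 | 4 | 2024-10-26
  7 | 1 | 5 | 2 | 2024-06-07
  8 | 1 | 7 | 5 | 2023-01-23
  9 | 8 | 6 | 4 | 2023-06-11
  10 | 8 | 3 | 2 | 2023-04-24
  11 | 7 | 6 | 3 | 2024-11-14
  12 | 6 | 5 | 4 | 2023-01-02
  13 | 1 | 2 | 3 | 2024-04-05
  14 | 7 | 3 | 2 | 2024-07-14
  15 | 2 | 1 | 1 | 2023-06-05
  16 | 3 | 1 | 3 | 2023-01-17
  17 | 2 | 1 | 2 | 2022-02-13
SELECT name, stock FROM products WHERE stock < 86

Execution result:
name | stock
Keyboard | 35
Printer | 79
Router | 55
Phone | 79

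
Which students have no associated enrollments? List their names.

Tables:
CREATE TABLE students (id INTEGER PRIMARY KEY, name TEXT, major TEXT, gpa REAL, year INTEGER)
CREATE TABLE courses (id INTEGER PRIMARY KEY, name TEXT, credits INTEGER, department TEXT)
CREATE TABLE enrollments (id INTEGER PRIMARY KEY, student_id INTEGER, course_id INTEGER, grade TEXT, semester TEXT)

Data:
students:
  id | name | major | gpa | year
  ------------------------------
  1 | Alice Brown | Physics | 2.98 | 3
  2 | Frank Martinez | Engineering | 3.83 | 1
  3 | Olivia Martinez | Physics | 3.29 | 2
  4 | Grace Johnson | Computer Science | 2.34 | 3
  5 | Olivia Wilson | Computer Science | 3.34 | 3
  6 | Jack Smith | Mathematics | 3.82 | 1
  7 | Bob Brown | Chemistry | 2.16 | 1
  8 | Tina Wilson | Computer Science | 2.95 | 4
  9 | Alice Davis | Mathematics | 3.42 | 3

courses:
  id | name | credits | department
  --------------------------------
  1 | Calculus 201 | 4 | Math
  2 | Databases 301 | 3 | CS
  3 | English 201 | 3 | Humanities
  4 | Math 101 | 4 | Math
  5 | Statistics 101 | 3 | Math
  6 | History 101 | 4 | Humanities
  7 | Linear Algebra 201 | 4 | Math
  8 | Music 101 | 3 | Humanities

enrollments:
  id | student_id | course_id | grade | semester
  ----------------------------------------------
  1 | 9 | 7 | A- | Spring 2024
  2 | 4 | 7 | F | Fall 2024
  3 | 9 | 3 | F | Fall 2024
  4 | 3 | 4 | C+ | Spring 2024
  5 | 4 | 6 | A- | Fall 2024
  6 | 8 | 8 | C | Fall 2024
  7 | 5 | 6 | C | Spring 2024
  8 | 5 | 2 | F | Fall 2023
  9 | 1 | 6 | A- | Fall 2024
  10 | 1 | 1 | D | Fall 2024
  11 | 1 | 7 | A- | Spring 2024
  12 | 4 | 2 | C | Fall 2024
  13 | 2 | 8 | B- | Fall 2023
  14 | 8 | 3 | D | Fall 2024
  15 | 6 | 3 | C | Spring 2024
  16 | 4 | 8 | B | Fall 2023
SELECT p.name FROM students p LEFT JOIN enrollments c ON c.student_id = p.id WHERE c.id IS NULL

Execution result:
Bob Brown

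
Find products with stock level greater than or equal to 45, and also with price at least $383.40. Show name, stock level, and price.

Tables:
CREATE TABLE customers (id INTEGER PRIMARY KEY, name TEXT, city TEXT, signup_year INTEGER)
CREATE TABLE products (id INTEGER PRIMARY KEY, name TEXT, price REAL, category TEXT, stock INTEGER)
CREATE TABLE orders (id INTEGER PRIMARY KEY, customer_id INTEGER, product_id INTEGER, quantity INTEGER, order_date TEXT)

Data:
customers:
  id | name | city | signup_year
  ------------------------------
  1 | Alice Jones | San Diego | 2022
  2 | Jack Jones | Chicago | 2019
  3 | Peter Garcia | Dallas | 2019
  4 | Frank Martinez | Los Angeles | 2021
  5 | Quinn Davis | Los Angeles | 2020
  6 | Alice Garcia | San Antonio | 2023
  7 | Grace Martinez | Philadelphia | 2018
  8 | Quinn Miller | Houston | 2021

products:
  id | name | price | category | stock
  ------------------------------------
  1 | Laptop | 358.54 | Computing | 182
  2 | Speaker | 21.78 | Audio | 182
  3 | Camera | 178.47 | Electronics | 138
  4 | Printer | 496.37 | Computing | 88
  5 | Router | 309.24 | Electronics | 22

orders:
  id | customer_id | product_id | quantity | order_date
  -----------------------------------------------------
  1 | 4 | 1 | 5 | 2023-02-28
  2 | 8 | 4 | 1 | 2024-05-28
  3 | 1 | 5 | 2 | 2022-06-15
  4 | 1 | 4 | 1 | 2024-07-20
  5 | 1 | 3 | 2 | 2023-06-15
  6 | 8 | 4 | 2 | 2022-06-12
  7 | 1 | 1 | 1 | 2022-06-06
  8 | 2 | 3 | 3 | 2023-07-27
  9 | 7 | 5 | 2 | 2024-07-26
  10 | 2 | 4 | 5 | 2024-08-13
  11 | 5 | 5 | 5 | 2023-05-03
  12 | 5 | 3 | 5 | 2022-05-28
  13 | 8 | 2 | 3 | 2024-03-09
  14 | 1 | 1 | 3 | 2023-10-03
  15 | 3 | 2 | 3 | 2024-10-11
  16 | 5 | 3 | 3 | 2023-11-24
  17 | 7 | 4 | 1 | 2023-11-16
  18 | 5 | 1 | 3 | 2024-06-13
SELECT name, stock, price FROM products WHERE stock >= 45 AND price >= 383.4

Execution result:
name | stock | price
Printer | 88 | 496.37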